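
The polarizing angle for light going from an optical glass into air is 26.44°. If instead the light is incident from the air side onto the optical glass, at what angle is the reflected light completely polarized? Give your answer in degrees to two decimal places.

The two Brewster angles are complementary: θ_B' = 90° − θ_B = 90° − 26.44° = 63.56°.

θ_B' ≈ 63.56°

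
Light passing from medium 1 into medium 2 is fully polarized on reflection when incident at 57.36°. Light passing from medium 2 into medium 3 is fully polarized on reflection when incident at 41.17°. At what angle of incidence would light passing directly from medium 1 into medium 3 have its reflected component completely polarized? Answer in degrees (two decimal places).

n₂/n₁ = tan 57.36° = 1.5613 and n₃/n₂ = tan 41.17° = 0.8745.
So n₃/n₁ = (n₂/n₁)(n₃/n₂) = 1.5613 × 0.8745 = 1.3653.
θ_B(1→3) = arctan(1.3653) = 53.78°.

θ_B ≈ 53.78°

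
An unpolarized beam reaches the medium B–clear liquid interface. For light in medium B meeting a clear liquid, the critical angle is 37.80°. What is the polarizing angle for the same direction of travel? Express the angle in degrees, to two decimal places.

θ_B ≈ 31.50°

At the critical angle sin θ_c = n₂/n₁, giving n₂/n₁ = sin 37.80° = 0.6129.
Then tan θ_B = n₂/n₁ = 0.6129, so θ_B = arctan 0.6129 = 31.50°.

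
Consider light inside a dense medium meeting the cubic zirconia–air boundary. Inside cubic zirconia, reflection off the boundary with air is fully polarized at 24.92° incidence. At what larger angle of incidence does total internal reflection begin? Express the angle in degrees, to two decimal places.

θ_c ≈ 27.68°

tan θ_B = n₂/n₁ = tan 24.92° = 0.4646.
Total internal reflection: sin θ_c = n₂/n₁ = 0.4646.
θ_c = arcsin(0.4646) = 27.68°.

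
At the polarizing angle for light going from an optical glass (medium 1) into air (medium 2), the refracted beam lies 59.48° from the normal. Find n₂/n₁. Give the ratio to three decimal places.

n₂/n₁ ≈ 0.590

θ_B + θ_t = 90°, so θ_B = 90° − 59.48° = 30.52°.
tan θ_B = n₂/n₁, so n₂/n₁ = tan 30.52° = 0.590.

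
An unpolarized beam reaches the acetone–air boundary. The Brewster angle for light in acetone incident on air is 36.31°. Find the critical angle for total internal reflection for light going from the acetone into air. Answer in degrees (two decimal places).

tan θ_B = n₂/n₁ = tan 36.31° = 0.7348.
Total internal reflection: sin θ_c = n₂/n₁ = 0.7348.
θ_c = arcsin(0.7348) = 47.29°.

θ_c ≈ 47.29°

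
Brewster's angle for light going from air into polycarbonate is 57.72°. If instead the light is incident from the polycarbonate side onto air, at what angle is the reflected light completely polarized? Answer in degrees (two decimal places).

θ_B' ≈ 32.28°

Reversing the direction swaps n₁ and n₂, so tan θ_B' = 1/tan θ_B and θ_B' = 90° − θ_B.
Hence θ_B' = 90° − 57.72° = 32.28°.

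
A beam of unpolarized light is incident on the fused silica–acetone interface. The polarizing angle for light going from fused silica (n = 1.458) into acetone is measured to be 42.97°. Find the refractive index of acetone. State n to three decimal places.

n ≈ 1.358

Full polarization of the reflected beam means tan θ_B = n₂/n₁, where n₁ is the incident medium (fused silica).
n₂ = n₁ tan θ_B = 1.458 × tan 42.97° = 1.358.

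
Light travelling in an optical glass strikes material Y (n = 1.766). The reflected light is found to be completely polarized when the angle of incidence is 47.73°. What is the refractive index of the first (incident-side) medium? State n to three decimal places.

At Brewster's angle, tan θ_B = n₂/n₁ with n₁ on the incident side (an optical glass) and n₂ on the transmitted side (material Y).
n₁ = n₂ / tan θ_B = 1.766 / tan 47.73° = 1.605.

n ≈ 1.605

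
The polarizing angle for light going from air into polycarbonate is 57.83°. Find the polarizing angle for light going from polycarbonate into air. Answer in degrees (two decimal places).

The two Brewster angles are complementary: θ_B' = 90° − θ_B = 90° − 57.83° = 32.17°.

θ_B' ≈ 32.17°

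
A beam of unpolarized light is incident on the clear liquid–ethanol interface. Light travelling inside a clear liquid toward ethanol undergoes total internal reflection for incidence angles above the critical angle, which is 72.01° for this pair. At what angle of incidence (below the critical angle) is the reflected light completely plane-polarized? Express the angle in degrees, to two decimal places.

At the critical angle sin θ_c = n₂/n₁, giving n₂/n₁ = sin 72.01° = 0.9511.
Then tan θ_B = n₂/n₁ = 0.9511, so θ_B = arctan 0.9511 = 43.56°.

θ_B ≈ 43.56°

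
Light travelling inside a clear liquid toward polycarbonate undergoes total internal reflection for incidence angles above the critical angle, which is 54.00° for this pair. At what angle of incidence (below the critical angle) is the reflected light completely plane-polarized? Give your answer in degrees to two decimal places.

n₂/n₁ = sin θ_c = sin 54.00° = 0.8090.
tan θ_B equals the same ratio, so θ_B = arctan(0.8090) = 38.97°.

θ_B ≈ 38.97°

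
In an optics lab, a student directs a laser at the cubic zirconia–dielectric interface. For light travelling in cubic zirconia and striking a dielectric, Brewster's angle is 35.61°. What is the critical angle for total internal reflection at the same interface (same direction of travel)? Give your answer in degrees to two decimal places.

θ_c ≈ 45.74°

tan θ_B = n₂/n₁ = tan 35.61° = 0.7162.
Total internal reflection: sin θ_c = n₂/n₁ = 0.7162.
θ_c = arcsin(0.7162) = 45.74°.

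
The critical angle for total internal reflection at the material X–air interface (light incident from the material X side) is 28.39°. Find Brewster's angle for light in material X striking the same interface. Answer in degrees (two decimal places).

sin θ_c = n₂/n₁, so n₂/n₁ = sin 28.39° = 0.4755.
Brewster: tan θ_B = n₂/n₁ = 0.4755.
θ_B = arctan(0.4755) = 25.43°.

θ_B ≈ 25.43°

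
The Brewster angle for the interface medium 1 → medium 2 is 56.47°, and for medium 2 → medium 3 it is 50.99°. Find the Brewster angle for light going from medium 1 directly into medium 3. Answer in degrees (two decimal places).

θ_B ≈ 61.77°

n₂/n₁ = tan 56.47° = 1.5091 and n₃/n₂ = tan 50.99° = 1.2345.
n₃/n₁ = 1.8629. Then tan θ_B(1→3) = n₃/n₁, so θ_B(1→3) = arctan(1.8629) = 61.77°.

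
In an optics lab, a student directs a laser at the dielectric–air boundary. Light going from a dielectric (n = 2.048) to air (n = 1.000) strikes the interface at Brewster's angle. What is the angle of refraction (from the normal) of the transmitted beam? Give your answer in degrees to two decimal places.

tan θ_B = n₂/n₁ = 1.000/2.048 = 0.4883, so θ_B = 26.03°.
The refracted ray is perpendicular to the reflected ray, so θ_t = 90° − θ_B = 63.97°.

θ_t ≈ 63.97°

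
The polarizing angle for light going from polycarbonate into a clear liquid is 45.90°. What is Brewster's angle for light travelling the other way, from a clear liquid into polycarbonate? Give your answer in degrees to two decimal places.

The two Brewster angles are complementary: θ_B' = 90° − θ_B = 90° − 45.90° = 44.10°.

θ_B' ≈ 44.10°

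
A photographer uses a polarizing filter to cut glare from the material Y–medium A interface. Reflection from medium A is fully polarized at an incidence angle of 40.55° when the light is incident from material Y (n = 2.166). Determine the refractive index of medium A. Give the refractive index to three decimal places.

n ≈ 1.853

Full polarization of the reflected beam means tan θ_B = n₂/n₁, where n₁ is the incident medium (material Y).
n₂ = n₁ tan θ_B = 2.166 × tan 40.55° = 1.853.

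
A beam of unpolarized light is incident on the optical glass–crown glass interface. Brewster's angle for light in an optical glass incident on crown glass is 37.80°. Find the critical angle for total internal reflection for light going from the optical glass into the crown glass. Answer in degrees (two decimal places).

θ_c ≈ 50.87°

From Brewster, n₂/n₁ = tan θ_B = tan 37.80° = 0.7757.
Then sin θ_c = n₂/n₁ = 0.7757, so θ_c = arcsin 0.7757 = 50.87°.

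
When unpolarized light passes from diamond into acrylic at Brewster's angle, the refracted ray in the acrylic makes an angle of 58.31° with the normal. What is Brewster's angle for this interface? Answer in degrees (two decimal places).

Brewster's condition makes the reflected and refracted beams perpendicular: θ_B + θ_t = 90°.
So θ_B = 90° − θ_t = 90° − 58.31° = 31.69°.

θ_B ≈ 31.69°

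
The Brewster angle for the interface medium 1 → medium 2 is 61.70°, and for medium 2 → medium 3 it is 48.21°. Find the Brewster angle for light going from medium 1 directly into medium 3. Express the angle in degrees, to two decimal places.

θ_B ≈ 64.30°

tan θ_B(1→2) = n₂/n₁ = tan 61.70° = 1.8572.
tan θ_B(2→3) = n₃/n₂ = tan 48.21° = 1.1188.
So n₃/n₁ = (n₂/n₁)(n₃/n₂) = 1.8572 × 1.1188 = 2.0779.
θ_B(1→3) = arctan(2.0779) = 64.30°.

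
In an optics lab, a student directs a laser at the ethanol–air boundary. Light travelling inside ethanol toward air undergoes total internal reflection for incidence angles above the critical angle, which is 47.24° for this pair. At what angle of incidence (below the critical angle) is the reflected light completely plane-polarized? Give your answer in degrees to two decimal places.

At the critical angle sin θ_c = n₂/n₁, giving n₂/n₁ = sin 47.24° = 0.7342.
Then tan θ_B = n₂/n₁ = 0.7342, so θ_B = arctan 0.7342 = 36.29°.

θ_B ≈ 36.29°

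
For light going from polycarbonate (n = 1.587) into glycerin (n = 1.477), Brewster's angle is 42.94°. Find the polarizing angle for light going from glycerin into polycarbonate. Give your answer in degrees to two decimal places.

tan θ_B' = n₁/n₂ = 1/tan θ_B, so θ_B' = 90° − θ_B.
θ_B' = 90° − 42.94° = 47.06°.

θ_B' ≈ 47.06°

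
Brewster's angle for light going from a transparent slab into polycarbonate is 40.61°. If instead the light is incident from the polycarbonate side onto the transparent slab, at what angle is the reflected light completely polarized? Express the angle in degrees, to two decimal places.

The two Brewster angles are complementary: θ_B' = 90° − θ_B = 90° − 40.61° = 49.39°.

θ_B' ≈ 49.39°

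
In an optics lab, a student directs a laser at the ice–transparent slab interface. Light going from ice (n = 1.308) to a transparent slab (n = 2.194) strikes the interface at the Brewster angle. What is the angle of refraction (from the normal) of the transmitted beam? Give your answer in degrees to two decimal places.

θ_t ≈ 30.80°

First find Brewster's angle: tan θ_B = 2.194/1.308 = 1.6774, giving θ_B = 59.20°.
The refracted ray is perpendicular to the reflected ray, so θ_t = 90° − θ_B = 30.80°.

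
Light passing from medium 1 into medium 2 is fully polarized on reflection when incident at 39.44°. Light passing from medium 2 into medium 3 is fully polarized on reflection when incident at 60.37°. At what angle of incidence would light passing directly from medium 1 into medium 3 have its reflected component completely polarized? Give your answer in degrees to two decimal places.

θ_B ≈ 55.34°

n₂/n₁ = tan 39.44° = 0.8226 and n₃/n₂ = tan 60.37° = 1.7582.
Multiplying, n₃/n₁ = 0.8226 × 1.7582 = 1.4462, and θ_B(1→3) = arctan 1.4462 = 55.34°.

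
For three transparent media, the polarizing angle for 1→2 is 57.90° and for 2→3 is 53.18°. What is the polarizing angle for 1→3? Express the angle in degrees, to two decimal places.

θ_B ≈ 64.84°

Each Brewster angle gives a ratio: n₂/n₁ = tan 57.90° = 1.5941, n₃/n₂ = tan 53.18° = 1.3358.
So n₃/n₁ = (n₂/n₁)(n₃/n₂) = 1.5941 × 1.3358 = 2.1294.
θ_B(1→3) = arctan(2.1294) = 64.84°.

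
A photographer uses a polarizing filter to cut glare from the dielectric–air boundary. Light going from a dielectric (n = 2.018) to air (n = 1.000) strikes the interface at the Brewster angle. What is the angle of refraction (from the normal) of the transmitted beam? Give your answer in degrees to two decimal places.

θ_t ≈ 63.64°

θ_B = arctan(n₂/n₁) = arctan(1.000/2.018) = 26.36°.
Since θ_B + θ_t = 90° at Brewster incidence, θ_t = 90° − 26.36° = 63.64°.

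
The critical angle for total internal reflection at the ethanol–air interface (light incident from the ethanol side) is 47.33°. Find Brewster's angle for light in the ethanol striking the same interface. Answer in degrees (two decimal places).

At the critical angle sin θ_c = n₂/n₁, giving n₂/n₁ = sin 47.33° = 0.7353.
Then tan θ_B = n₂/n₁ = 0.7353, so θ_B = arctan 0.7353 = 36.33°.

θ_B ≈ 36.33°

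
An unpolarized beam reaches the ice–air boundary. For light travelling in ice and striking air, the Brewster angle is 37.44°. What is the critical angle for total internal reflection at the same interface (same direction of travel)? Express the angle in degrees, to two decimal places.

n₂/n₁ = tan 37.44° = 0.7657; the critical angle satisfies sin θ_c = n₂/n₁.
θ_c = arcsin(0.7657) = 49.97°.

θ_c ≈ 49.97°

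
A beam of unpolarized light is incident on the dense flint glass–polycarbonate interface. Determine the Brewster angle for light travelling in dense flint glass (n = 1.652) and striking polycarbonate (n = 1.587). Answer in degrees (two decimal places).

Here n₂/n₁ = 1.587/1.652 = 0.9607, and Brewster's law gives tan θ_B = n₂/n₁.
θ_B = arctan(0.9607) = 43.85°.

θ_B ≈ 43.85°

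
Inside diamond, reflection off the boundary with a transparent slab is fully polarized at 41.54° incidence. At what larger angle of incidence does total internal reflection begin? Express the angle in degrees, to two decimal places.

θ_c ≈ 62.37°

tan θ_B = n₂/n₁ = tan 41.54° = 0.8860.
Total internal reflection: sin θ_c = n₂/n₁ = 0.8860.
θ_c = arcsin(0.8860) = 62.37°.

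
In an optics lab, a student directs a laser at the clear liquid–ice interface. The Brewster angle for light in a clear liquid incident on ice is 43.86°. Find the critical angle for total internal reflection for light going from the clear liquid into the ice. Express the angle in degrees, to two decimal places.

tan θ_B = n₂/n₁ = tan 43.86° = 0.9610.
Total internal reflection: sin θ_c = n₂/n₁ = 0.9610.
θ_c = arcsin(0.9610) = 73.94°.

θ_c ≈ 73.94°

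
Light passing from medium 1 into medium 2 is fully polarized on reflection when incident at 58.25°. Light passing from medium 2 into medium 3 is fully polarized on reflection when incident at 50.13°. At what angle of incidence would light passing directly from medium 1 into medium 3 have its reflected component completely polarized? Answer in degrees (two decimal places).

θ_B ≈ 62.67°

Each Brewster angle gives a ratio: n₂/n₁ = tan 58.25° = 1.6160, n₃/n₂ = tan 50.13° = 1.1973.
So n₃/n₁ = (n₂/n₁)(n₃/n₂) = 1.6160 × 1.1973 = 1.9348.
θ_B(1→3) = arctan(1.9348) = 62.67°.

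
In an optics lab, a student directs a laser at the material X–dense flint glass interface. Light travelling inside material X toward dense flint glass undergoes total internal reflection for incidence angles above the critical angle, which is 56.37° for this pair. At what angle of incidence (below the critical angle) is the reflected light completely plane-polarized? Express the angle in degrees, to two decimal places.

n₂/n₁ = sin θ_c = sin 56.37° = 0.8326.
tan θ_B equals the same ratio, so θ_B = arctan(0.8326) = 39.78°.

θ_B ≈ 39.78°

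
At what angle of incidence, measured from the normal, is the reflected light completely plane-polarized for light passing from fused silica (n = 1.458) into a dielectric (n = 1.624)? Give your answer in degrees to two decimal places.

Here n₂/n₁ = 1.624/1.458 = 1.1139, and Brewster's law gives tan θ_B = n₂/n₁. Taking the arctangent, θ_B = 48.08°.

θ_B ≈ 48.08°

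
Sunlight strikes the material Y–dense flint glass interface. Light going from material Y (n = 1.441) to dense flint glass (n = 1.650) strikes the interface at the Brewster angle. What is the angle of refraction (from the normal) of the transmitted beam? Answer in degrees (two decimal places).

tan θ_B = n₂/n₁ = 1.650/1.441 = 1.1450, so θ_B = 48.87°.
Since θ_B + θ_t = 90° at Brewster incidence, θ_t = 90° − 48.87° = 41.13°.

θ_t ≈ 41.13°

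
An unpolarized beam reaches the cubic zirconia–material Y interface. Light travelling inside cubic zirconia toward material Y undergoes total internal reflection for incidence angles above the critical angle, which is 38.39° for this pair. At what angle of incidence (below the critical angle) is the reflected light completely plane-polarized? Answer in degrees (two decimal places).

n₂/n₁ = sin θ_c = sin 38.39° = 0.6210.
tan θ_B equals the same ratio, so θ_B = arctan(0.6210) = 31.84°.

θ_B ≈ 31.84°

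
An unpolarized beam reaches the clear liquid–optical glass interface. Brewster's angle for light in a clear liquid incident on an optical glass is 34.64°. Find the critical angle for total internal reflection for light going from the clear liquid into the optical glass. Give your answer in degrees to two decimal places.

θ_c ≈ 43.70°

n₂/n₁ = tan 34.64° = 0.6909; the critical angle satisfies sin θ_c = n₂/n₁.
θ_c = arcsin(0.6909) = 43.70°.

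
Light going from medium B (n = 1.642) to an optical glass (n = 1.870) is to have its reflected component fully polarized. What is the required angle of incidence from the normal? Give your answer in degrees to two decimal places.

θ_B ≈ 48.71°

Here n₂/n₁ = 1.870/1.642 = 1.1389, and Brewster's law gives tan θ_B = n₂/n₁. Taking the arctangent, θ_B = 48.71°.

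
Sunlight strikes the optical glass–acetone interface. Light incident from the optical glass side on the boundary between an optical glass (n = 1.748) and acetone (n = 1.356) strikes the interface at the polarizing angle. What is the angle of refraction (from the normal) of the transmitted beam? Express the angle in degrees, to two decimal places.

tan θ_B = n₂/n₁ = 1.356/1.748 = 0.7757, so θ_B = 37.80°.
At Brewster's angle the reflected and refracted rays are perpendicular, so θ_t = 90° − θ_B = 90° − 37.80° = 52.20°.

θ_t ≈ 52.20°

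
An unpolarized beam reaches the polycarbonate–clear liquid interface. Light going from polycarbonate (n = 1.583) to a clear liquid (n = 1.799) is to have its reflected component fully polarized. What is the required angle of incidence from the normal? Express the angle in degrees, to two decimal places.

θ_B ≈ 48.65°

The reflected p-component vanishes when tan θ_B = n₂/n₁.
Brewster's condition: tan θ_B = n₂/n₁ = 1.799/1.583 = 1.1364.
So θ_B = arctan 1.1364 = 48.65°.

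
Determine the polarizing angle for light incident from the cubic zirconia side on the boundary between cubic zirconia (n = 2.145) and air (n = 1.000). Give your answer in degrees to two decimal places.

θ_B ≈ 24.99°

Brewster's condition: tan θ_B = n₂/n₁ = 1.000/2.145 = 0.4662.
So θ_B = arctan 0.4662 = 24.99°.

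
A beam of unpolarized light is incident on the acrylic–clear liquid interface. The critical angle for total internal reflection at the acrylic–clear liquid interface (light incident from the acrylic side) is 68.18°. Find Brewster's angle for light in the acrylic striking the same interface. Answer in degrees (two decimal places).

n₂/n₁ = sin θ_c = sin 68.18° = 0.9284.
tan θ_B equals the same ratio, so θ_B = arctan(0.9284) = 42.87°.

θ_B ≈ 42.87°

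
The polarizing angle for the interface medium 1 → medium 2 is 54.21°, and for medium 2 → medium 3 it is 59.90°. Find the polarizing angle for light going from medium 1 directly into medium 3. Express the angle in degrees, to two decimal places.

θ_B ≈ 67.32°

n₂/n₁ = tan 54.21° = 1.3870 and n₃/n₂ = tan 59.90° = 1.7251.
So n₃/n₁ = (n₂/n₁)(n₃/n₂) = 1.3870 × 1.7251 = 2.3928.
θ_B(1→3) = arctan(2.3928) = 67.32°.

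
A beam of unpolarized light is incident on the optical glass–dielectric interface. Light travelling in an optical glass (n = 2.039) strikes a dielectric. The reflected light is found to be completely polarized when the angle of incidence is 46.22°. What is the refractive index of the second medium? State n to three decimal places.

At the polarizing angle, tan θ_B = n₂/n₁ with n₁ on the incident side (an optical glass) and n₂ on the transmitted side (a dielectric).
n₂ = n₁ tan θ_B = 2.039 × tan 46.22° = 2.128.

n ≈ 2.128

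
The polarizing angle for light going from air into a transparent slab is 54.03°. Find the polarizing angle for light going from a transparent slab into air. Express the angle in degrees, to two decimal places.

θ_B' ≈ 35.97°

tan θ_B' = n₁/n₂ = 1/tan θ_B, so θ_B' = 90° − θ_B.
θ_B' = 90° − 54.03° = 35.97°.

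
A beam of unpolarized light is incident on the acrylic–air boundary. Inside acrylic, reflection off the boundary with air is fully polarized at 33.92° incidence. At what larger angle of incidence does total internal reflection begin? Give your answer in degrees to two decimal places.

tan θ_B = n₂/n₁ = tan 33.92° = 0.6725.
Total internal reflection: sin θ_c = n₂/n₁ = 0.6725.
θ_c = arcsin(0.6725) = 42.26°.

θ_c ≈ 42.26°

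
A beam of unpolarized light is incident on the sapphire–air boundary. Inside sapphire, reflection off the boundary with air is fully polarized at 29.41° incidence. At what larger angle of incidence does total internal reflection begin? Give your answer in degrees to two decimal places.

tan θ_B = n₂/n₁ = tan 29.41° = 0.5637.
Total internal reflection: sin θ_c = n₂/n₁ = 0.5637.
θ_c = arcsin(0.5637) = 34.31°.

θ_c ≈ 34.31°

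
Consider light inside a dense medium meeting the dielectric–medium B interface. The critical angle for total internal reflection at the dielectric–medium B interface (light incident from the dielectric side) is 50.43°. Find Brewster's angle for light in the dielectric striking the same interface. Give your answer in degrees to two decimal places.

At the critical angle sin θ_c = n₂/n₁, giving n₂/n₁ = sin 50.43° = 0.7708.
Then tan θ_B = n₂/n₁ = 0.7708, so θ_B = arctan 0.7708 = 37.63°.

θ_B ≈ 37.63°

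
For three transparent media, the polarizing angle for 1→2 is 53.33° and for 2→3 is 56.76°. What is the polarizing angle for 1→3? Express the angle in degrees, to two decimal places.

θ_B ≈ 63.99°

Each Brewster angle gives a ratio: n₂/n₁ = tan 53.33° = 1.3431, n₃/n₂ = tan 56.76° = 1.5258.
Multiplying, n₃/n₁ = 1.3431 × 1.5258 = 2.0493, and θ_B(1→3) = arctan 2.0493 = 63.99°.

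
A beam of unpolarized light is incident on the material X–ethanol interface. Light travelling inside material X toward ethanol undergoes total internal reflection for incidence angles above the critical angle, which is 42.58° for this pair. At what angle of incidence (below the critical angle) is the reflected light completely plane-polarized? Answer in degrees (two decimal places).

n₂/n₁ = sin θ_c = sin 42.58° = 0.6766.
tan θ_B equals the same ratio, so θ_B = arctan(0.6766) = 34.08°.

θ_B ≈ 34.08°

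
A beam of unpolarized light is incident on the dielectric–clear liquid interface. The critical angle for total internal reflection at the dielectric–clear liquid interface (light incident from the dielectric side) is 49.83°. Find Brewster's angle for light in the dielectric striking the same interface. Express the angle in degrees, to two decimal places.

At the critical angle sin θ_c = n₂/n₁, giving n₂/n₁ = sin 49.83° = 0.7641.
Then tan θ_B = n₂/n₁ = 0.7641, so θ_B = arctan 0.7641 = 37.38°.

θ_B ≈ 37.38°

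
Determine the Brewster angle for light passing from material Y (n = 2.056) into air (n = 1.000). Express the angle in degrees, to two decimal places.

Brewster's condition: tan θ_B = n₂/n₁ = 1.000/2.056 = 0.4864. Taking the arctangent, θ_B = 25.94°.

θ_B ≈ 25.94°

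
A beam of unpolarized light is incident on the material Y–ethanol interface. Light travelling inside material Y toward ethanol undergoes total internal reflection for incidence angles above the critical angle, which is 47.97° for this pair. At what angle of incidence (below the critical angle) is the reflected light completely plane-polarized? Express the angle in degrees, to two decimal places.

θ_B ≈ 36.60°

sin θ_c = n₂/n₁, so n₂/n₁ = sin 47.97° = 0.7428.
Brewster: tan θ_B = n₂/n₁ = 0.7428.
θ_B = arctan(0.7428) = 36.60°.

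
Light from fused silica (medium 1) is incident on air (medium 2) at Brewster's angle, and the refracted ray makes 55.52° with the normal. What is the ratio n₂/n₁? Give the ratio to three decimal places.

n₂/n₁ ≈ 0.687

θ_B + θ_t = 90°, so θ_B = 90° − 55.52° = 34.48°.
Then n₂/n₁ = tan θ_B = tan 34.48° = 0.687.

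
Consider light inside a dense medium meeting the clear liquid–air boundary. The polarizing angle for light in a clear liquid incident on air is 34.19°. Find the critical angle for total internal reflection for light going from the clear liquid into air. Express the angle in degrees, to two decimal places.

tan θ_B = n₂/n₁ = tan 34.19° = 0.6793.
Total internal reflection: sin θ_c = n₂/n₁ = 0.6793.
θ_c = arcsin(0.6793) = 42.79°.

θ_c ≈ 42.79°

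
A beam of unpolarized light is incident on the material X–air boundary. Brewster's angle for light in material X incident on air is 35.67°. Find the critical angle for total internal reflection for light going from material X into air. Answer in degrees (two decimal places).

tan θ_B = n₂/n₁ = tan 35.67° = 0.7178.
Total internal reflection: sin θ_c = n₂/n₁ = 0.7178.
θ_c = arcsin(0.7178) = 45.87°.

θ_c ≈ 45.87°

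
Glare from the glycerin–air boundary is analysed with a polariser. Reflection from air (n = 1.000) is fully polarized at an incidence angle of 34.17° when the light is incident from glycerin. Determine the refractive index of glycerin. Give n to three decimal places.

Brewster's law: tan θ_B = n₂/n₁ (light incident in glycerin, refracted into air).
n₁ = n₂ / tan θ_B = 1.000 / tan 34.17° = 1.473.

n ≈ 1.473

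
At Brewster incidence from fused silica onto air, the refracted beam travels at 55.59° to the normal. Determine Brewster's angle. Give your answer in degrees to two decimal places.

Brewster's condition makes the reflected and refracted beams perpendicular: θ_B + θ_t = 90°.
So θ_B = 90° − θ_t = 90° − 55.59° = 34.41°.

θ_B ≈ 34.41°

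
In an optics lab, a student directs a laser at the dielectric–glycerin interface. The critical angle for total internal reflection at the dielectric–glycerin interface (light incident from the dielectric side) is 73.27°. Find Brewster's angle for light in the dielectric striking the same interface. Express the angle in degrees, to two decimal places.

θ_B ≈ 43.76°

sin θ_c = n₂/n₁, so n₂/n₁ = sin 73.27° = 0.9577.
Brewster: tan θ_B = n₂/n₁ = 0.9577.
θ_B = arctan(0.9577) = 43.76°.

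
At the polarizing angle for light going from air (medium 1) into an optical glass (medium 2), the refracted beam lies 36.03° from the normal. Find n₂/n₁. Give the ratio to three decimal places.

At Brewster incidence θ_B = 90° − θ_t = 90° − 36.03° = 53.97°.
Then n₂/n₁ = tan θ_B = tan 53.97° = 1.375.

n₂/n₁ ≈ 1.375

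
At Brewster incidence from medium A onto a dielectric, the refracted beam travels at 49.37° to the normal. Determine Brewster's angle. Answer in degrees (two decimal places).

Brewster's condition makes the reflected and refracted beams perpendicular: θ_B + θ_t = 90°.
So θ_B = 90° − θ_t = 90° − 49.37° = 40.63°.

θ_B ≈ 40.63°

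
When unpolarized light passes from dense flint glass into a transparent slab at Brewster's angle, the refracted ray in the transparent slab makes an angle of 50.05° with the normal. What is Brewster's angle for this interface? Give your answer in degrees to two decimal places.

θ_B ≈ 39.95°

Brewster's condition makes the reflected and refracted beams perpendicular: θ_B + θ_t = 90°.
θ_B = 90° − 50.05° = 39.95°.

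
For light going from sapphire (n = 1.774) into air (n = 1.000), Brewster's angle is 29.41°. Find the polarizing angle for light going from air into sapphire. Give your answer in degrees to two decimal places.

tan θ_B' = n₁/n₂ = 1/tan θ_B, so θ_B' = 90° − θ_B.
θ_B' = 90° − 29.41° = 60.59°.

θ_B' ≈ 60.59°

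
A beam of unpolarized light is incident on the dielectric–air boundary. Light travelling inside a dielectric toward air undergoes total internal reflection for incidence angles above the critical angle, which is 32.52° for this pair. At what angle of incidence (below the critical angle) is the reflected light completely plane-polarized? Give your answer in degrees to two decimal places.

n₂/n₁ = sin θ_c = sin 32.52° = 0.5376.
tan θ_B equals the same ratio, so θ_B = arctan(0.5376) = 28.26°.

θ_B ≈ 28.26°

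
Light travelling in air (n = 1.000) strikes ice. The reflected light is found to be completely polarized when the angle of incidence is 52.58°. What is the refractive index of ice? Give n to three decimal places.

n ≈ 1.307

Full polarization of the reflected beam means tan θ_B = n₂/n₁, where n₁ is the incident medium (air).
n₂ = n₁ tan θ_B = 1.000 × tan 52.58° = 1.307.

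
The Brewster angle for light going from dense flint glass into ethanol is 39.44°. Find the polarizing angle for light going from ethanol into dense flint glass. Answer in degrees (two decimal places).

θ_B' ≈ 50.56°

The two Brewster angles are complementary: θ_B' = 90° − θ_B = 90° − 39.44° = 50.56°.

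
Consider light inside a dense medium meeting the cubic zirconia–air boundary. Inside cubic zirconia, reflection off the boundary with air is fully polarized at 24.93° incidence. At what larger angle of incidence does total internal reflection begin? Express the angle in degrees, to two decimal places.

n₂/n₁ = tan 24.93° = 0.4648; the critical angle satisfies sin θ_c = n₂/n₁.
θ_c = arcsin(0.4648) = 27.70°.

θ_c ≈ 27.70°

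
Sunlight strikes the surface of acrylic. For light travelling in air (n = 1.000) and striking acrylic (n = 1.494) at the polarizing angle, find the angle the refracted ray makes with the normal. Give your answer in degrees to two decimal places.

θ_B = arctan(n₂/n₁) = arctan(1.494/1.000) = 56.20°.
The refracted ray is perpendicular to the reflected ray, so θ_t = 90° − θ_B = 33.80°.

θ_t ≈ 33.80°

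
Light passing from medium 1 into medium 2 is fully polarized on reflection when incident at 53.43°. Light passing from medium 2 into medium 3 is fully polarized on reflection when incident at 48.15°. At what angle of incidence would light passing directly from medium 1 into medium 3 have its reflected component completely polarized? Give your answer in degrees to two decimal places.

θ_B ≈ 56.40°

n₂/n₁ = tan 53.43° = 1.3480 and n₃/n₂ = tan 48.15° = 1.1165.
Multiplying, n₃/n₁ = 1.3480 × 1.1165 = 1.5050, and θ_B(1→3) = arctan 1.5050 = 56.40°.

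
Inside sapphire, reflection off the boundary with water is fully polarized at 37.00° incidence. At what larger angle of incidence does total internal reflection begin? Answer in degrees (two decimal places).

θ_c ≈ 48.90°

From Brewster, n₂/n₁ = tan θ_B = tan 37.00° = 0.7536.
Then sin θ_c = n₂/n₁ = 0.7536, so θ_c = arcsin 0.7536 = 48.90°.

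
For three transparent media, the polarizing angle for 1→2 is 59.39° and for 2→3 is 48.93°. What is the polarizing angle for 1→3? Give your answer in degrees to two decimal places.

Each Brewster angle gives a ratio: n₂/n₁ = tan 59.39° = 1.6902, n₃/n₂ = tan 48.93° = 1.1475.
So n₃/n₁ = (n₂/n₁)(n₃/n₂) = 1.6902 × 1.1475 = 1.9396.
θ_B(1→3) = arctan(1.9396) = 62.73°.

θ_B ≈ 62.73°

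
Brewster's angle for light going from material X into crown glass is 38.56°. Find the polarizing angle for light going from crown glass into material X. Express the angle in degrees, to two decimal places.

θ_B' ≈ 51.44°

The two Brewster angles are complementary: θ_B' = 90° − θ_B = 90° − 38.56° = 51.44°.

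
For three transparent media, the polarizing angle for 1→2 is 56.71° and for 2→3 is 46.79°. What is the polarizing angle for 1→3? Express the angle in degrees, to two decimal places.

tan θ_B(1→2) = n₂/n₁ = tan 56.71° = 1.5229.
tan θ_B(2→3) = n₃/n₂ = tan 46.79° = 1.0645.
n₃/n₁ = 1.6212. Then tan θ_B(1→3) = n₃/n₁, so θ_B(1→3) = arctan(1.6212) = 58.33°.

θ_B ≈ 58.33°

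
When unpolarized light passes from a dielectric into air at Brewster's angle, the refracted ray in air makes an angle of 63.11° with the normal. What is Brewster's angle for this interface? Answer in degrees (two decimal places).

Brewster's condition makes the reflected and refracted beams perpendicular: θ_B + θ_t = 90°.
So θ_B = 90° − θ_t = 90° − 63.11° = 26.89°.

θ_B ≈ 26.89°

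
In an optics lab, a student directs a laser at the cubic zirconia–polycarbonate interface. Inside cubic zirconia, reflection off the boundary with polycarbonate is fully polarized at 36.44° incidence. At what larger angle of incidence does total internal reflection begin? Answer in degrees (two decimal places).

tan θ_B = n₂/n₁ = tan 36.44° = 0.7383.
Total internal reflection: sin θ_c = n₂/n₁ = 0.7383.
θ_c = arcsin(0.7383) = 47.59°.

θ_c ≈ 47.59°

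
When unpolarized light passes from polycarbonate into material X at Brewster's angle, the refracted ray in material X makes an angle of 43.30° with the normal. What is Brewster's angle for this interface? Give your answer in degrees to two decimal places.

θ_B ≈ 46.70°

Since the reflected and refracted rays are at right angles at the polarizing angle, θ_B + θ_t = 90°.
So θ_B = 90° − θ_t = 90° − 43.30° = 46.70°.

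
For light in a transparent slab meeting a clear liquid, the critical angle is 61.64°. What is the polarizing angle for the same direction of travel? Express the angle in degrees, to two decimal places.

θ_B ≈ 41.35°

At the critical angle sin θ_c = n₂/n₁, giving n₂/n₁ = sin 61.64° = 0.8800.
Then tan θ_B = n₂/n₁ = 0.8800, so θ_B = arctan 0.8800 = 41.35°.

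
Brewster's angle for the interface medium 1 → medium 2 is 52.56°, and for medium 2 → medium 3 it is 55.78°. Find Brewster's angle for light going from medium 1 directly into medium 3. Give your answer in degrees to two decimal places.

θ_B ≈ 62.49°

tan θ_B(1→2) = n₂/n₁ = tan 52.56° = 1.3061.
tan θ_B(2→3) = n₃/n₂ = tan 55.78° = 1.4704.
Multiplying, n₃/n₁ = 1.3061 × 1.4704 = 1.9204, and θ_B(1→3) = arctan 1.9204 = 62.49°.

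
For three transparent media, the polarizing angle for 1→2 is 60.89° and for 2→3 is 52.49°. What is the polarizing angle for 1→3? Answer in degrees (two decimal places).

θ_B ≈ 66.86°

n₂/n₁ = tan 60.89° = 1.7959 and n₃/n₂ = tan 52.49° = 1.3028.
Multiplying, n₃/n₁ = 1.7959 × 1.3028 = 2.3396, and θ_B(1→3) = arctan 2.3396 = 66.86°.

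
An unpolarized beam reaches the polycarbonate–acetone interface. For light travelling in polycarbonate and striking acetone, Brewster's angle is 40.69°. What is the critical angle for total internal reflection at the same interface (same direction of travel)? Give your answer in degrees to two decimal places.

θ_c ≈ 59.30°

From Brewster, n₂/n₁ = tan θ_B = tan 40.69° = 0.8598.
Then sin θ_c = n₂/n₁ = 0.8598, so θ_c = arcsin 0.8598 = 59.30°.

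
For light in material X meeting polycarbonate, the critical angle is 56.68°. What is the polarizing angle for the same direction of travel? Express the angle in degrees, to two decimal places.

sin θ_c = n₂/n₁, so n₂/n₁ = sin 56.68° = 0.8356.
Brewster: tan θ_B = n₂/n₁ = 0.8356.
θ_B = arctan(0.8356) = 39.88°.

θ_B ≈ 39.88°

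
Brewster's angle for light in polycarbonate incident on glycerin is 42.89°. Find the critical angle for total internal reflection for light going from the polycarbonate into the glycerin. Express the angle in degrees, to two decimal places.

θ_c ≈ 68.27°

From Brewster, n₂/n₁ = tan θ_B = tan 42.89° = 0.9289.
Then sin θ_c = n₂/n₁ = 0.9289, so θ_c = arcsin 0.9289 = 68.27°.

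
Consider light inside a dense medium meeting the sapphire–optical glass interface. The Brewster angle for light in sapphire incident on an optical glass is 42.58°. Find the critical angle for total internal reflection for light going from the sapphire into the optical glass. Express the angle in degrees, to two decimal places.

tan θ_B = n₂/n₁ = tan 42.58° = 0.9189.
Total internal reflection: sin θ_c = n₂/n₁ = 0.9189.
θ_c = arcsin(0.9189) = 66.77°.

θ_c ≈ 66.77°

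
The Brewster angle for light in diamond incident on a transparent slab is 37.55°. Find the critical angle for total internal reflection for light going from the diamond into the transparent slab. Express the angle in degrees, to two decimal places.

θ_c ≈ 50.24°

n₂/n₁ = tan 37.55° = 0.7687; the critical angle satisfies sin θ_c = n₂/n₁.
θ_c = arcsin(0.7687) = 50.24°.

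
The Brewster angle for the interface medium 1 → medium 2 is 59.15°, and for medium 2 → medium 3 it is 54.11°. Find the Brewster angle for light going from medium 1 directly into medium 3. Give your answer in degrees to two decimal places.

Each Brewster angle gives a ratio: n₂/n₁ = tan 59.15° = 1.6742, n₃/n₂ = tan 54.11° = 1.3820.
n₃/n₁ = 2.3137. Then tan θ_B(1→3) = n₃/n₁, so θ_B(1→3) = arctan(2.3137) = 66.63°.

θ_B ≈ 66.63°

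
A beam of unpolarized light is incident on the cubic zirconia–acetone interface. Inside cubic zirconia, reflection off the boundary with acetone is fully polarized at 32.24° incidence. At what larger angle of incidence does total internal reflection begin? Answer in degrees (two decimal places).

θ_c ≈ 39.10°

From Brewster, n₂/n₁ = tan θ_B = tan 32.24° = 0.6307.
Then sin θ_c = n₂/n₁ = 0.6307, so θ_c = arcsin 0.6307 = 39.10°.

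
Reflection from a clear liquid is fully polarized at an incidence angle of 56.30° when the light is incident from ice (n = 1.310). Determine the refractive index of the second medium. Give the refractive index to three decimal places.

n ≈ 1.964

Brewster's law: tan θ_B = n₂/n₁ (light incident in ice, refracted into a clear liquid).
n₂ = n₁ tan θ_B = 1.310 × tan 56.30° = 1.964.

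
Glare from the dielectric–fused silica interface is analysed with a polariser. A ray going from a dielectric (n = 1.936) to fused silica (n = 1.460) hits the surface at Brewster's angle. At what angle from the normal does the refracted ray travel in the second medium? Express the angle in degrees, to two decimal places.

First find Brewster's angle: tan θ_B = 1.460/1.936 = 0.7541, giving θ_B = 37.02°.
The refracted ray is perpendicular to the reflected ray, so θ_t = 90° − θ_B = 52.98°.

θ_t ≈ 52.98°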